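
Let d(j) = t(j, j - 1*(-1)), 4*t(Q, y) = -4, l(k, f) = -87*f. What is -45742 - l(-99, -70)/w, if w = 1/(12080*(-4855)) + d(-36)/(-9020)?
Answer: -53739074360666/977323 ≈ -5.4986e+7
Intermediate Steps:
t(Q, y) = -1 (t(Q, y) = (¼)*(-4) = -1)
d(j) = -1
w = 2931969/26450428400 (w = 1/(12080*(-4855)) - 1/(-9020) = (1/12080)*(-1/4855) - 1*(-1/9020) = -1/58648400 + 1/9020 = 2931969/26450428400 ≈ 0.00011085)
-45742 - l(-99, -70)/w = -45742 - (-87*(-70))/2931969/26450428400 = -45742 - 6090*26450428400/2931969 = -45742 - 1*53694369652000/977323 = -45742 - 53694369652000/977323 = -53739074360666/977323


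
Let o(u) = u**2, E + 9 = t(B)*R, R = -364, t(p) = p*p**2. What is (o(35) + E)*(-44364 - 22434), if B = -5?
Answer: -3120535368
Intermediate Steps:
t(p) = p**3
E = 45491 (E = -9 + (-5)**3*(-364) = -9 - 125*(-364) = -9 + 45500 = 45491)
(o(35) + E)*(-44364 - 22434) = (35**2 + 45491)*(-44364 - 22434) = (1225 + 45491)*(-66798) = 46716*(-66798) = -3120535368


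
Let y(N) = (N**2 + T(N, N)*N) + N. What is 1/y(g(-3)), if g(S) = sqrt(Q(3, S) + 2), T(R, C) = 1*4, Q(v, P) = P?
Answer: I*(-5 + I)/26 ≈ -0.038462 - 0.19231*I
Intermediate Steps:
T(R, C) = 4
g(S) = sqrt(2 + S) (g(S) = sqrt(S + 2) = sqrt(2 + S))
y(N) = N**2 + 5*N (y(N) = (N**2 + 4*N) + N = N**2 + 5*N)
1/y(g(-3)) = 1/(sqrt(2 - 3)*(5 + sqrt(2 - 3))) = 1/(sqrt(-1)*(5 + sqrt(-1))) = 1/(I*(5 + I)) = -I*(5 - I)/26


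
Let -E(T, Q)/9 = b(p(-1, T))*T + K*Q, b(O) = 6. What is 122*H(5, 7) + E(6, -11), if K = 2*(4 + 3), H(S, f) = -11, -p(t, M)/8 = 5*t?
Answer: -280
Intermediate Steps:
p(t, M) = -40*t
K = 14 (K = 2*7 = 14)
E(T, Q) = -126*Q - 54*T (E(T, Q) = -9*(6*T + 14*Q) = -126*Q - 54*T)
122*H(5, 7) + E(6, -11) = 122*(-11) + (-126*(-11) - 54*6) = -1342 + (1386 - 324) = -1342 + 1062 = -280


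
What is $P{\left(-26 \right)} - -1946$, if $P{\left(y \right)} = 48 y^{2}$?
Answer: $34394$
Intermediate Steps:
$P{\left(-26 \right)} - -1946 = 48 \left(-26\right)^{2} - -1946 = 48 \cdot 676 + 1946 = 32448 + 1946 = 34394$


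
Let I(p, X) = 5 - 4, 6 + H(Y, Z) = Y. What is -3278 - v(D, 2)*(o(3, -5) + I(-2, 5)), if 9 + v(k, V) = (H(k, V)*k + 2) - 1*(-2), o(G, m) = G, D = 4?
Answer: -3226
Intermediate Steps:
H(Y, Z) = -6 + Y
I(p, X) = 1
v(k, V) = -5 + k*(-6 + k) (v(k, V) = -9 + (((-6 + k)*k + 2) - 1*(-2)) = -9 + ((k*(-6 + k) + 2) + 2) = -9 + ((2 + k*(-6 + k)) + 2) = -9 + (4 + k*(-6 + k)) = -5 + k*(-6 + k))
-3278 - v(D, 2)*(o(3, -5) + I(-2, 5)) = -3278 - (-5 + 4*(-6 + 4))*(3 + 1) = -3278 - (-5 + 4*(-2))*4 = -3278 - (-5 - 8)*4 = -3278 - (-13)*4 = -3278 - 1*(-52) = -3278 + 52 = -3226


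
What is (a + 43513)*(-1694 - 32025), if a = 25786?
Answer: -2336692981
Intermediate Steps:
(a + 43513)*(-1694 - 32025) = (25786 + 43513)*(-1694 - 32025) = 69299*(-33719) = -2336692981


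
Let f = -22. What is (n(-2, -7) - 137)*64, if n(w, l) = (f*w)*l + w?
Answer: -28608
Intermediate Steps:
n(w, l) = w - 22*l*w (n(w, l) = (-22*w)*l + w = -22*l*w + w = w - 22*l*w)
(n(-2, -7) - 137)*64 = (-2*(1 - 22*(-7)) - 137)*64 = (-2*(1 + 154) - 137)*64 = (-2*155 - 137)*64 = (-310 - 137)*64 = -447*64 = -28608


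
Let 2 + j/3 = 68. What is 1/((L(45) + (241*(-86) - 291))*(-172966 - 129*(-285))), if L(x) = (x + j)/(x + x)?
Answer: 10/28621686743 ≈ 3.4939e-10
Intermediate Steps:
j = 198 (j = -6 + 3*68 = -6 + 204 = 198)
L(x) = (198 + x)/(2*x) (L(x) = (x + 198)/(x + x) = (198 + x)/((2*x)) = (198 + x)*(1/(2*x)) = (198 + x)/(2*x))
1/((L(45) + (241*(-86) - 291))*(-172966 - 129*(-285))) = 1/(((½)*(198 + 45)/45 + (241*(-86) - 291))*(-172966 - 129*(-285))) = 1/(((½)*(1/45)*243 + (-20726 - 291))*(-172966 + 36765)) = 1/((27/10 - 21017)*(-136201)) = 1/(-210143/10*(-136201)) = 1/(28621686743/10) = 10/28621686743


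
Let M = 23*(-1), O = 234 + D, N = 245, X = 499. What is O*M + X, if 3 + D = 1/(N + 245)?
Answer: -2358883/490 ≈ -4814.0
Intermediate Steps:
D = -1469/490 (D = -3 + 1/(245 + 245) = -3 + 1/490 = -1469/490 ≈ -2.9980)
O = 113191/490 (O = 234 - 1469/490 = 113191/490 ≈ 231.00)
M = -23
O*M + X = (113191/490)*(-23) + 499 = -2603393/490 + 499 = -2358883/490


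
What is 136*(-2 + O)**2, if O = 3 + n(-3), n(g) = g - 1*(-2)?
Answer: 0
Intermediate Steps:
n(g) = 2 + g (n(g) = g + 2 = 2 + g)
O = 2 (O = 3 + (2 - 3) = 3 - 1 = 2)
136*(-2 + O)**2 = 136*(-2 + 2)**2 = 136*0**2 = 136*0 = 0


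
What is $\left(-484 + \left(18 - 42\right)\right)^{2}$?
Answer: $258064$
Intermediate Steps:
$\left(-484 + \left(18 - 42\right)\right)^{2} = \left(-484 - 24\right)^{2} = \left(-508\right)^{2} = 258064$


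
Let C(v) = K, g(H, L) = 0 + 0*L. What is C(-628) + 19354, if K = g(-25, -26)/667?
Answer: 19354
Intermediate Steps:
g(H, L) = 0 (g(H, L) = 0 + 0 = 0)
K = 0 (K = 0/667 = 0*(1/667) = 0)
C(v) = 0
C(-628) + 19354 = 0 + 19354 = 19354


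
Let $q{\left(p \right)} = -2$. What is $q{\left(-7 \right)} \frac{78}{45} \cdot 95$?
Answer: $- \frac{988}{3} \approx -329.33$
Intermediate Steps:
$q{\left(-7 \right)} \frac{78}{45} \cdot 95 = - 2 \cdot \frac{78}{45} \cdot 95 = - 2 \cdot 78 \cdot \frac{1}{45} \cdot 95 = \left(-2\right) \frac{26}{15} \cdot 95 = \left(- \frac{52}{15}\right) 95 = - \frac{988}{3}$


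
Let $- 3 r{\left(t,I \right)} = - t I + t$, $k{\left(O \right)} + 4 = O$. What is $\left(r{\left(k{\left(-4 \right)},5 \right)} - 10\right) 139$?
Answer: $- \frac{8618}{3} \approx -2872.7$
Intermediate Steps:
$k{\left(O \right)} = -4 + O$
$r{\left(t,I \right)} = - \frac{t}{3} + \frac{I t}{3}$ ($r{\left(t,I \right)} = - \frac{- t I + t}{3} = - \frac{- I t + t}{3} = - \frac{t - I t}{3} = - \frac{t}{3} + \frac{I t}{3}$)
$\left(r{\left(k{\left(-4 \right)},5 \right)} - 10\right) 139 = \left(\frac{\left(-4 - 4\right) \left(-1 + 5\right)}{3} - 10\right) 139 = \left(\frac{1}{3} \left(-8\right) 4 - 10\right) 139 = \left(- \frac{32}{3} - 10\right) 139 = \left(- \frac{62}{3}\right) 139 = - \frac{8618}{3}$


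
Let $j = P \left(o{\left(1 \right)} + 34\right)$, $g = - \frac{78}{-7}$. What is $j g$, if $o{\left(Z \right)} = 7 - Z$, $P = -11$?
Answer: $- \frac{34320}{7} \approx -4902.9$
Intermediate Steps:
$g = \frac{78}{7}$ ($g = \left(-78\right) \left(- \frac{1}{7}\right) = \frac{78}{7} \approx 11.143$)
$j = -440$ ($j = - 11 \left(\left(7 - 1\right) + 34\right) = - 11 \left(6 + 34\right) = \left(-11\right) 40 = -440$)
$j g = \left(-440\right) \frac{78}{7} = - \frac{34320}{7}$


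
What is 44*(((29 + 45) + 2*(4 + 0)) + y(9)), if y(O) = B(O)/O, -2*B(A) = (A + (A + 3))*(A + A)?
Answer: 2684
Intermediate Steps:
B(A) = -A*(3 + 2*A) (B(A) = -(A + (A + 3))*(A + A)/2 = -(A + (3 + A))*2*A/2 = -(3 + 2*A)*2*A/2 = -A*(3 + 2*A))
y(O) = -3 - 2*O (y(O) = (-O*(3 + 2*O))/O = -3 - 2*O)
44*(((29 + 45) + 2*(4 + 0)) + y(9)) = 44*(((29 + 45) + 2*(4 + 0)) + (-3 - 2*9)) = 44*((74 + 2*4) + (-3 - 18)) = 44*((74 + 8) - 21) = 44*(82 - 21) = 44*61 = 2684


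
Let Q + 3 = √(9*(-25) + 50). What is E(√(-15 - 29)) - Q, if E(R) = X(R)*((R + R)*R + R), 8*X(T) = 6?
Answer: -63 - 5*I*√7 + 3*I*√11/2 ≈ -63.0 - 8.2538*I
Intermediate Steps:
X(T) = ¾ (X(T) = (⅛)*6 = ¾)
Q = -3 + 5*I*√7 (Q = -3 + √(9*(-25) + 50) = -3 + √(-225 + 50) = -3 + √(-175) = -3 + 5*I*√7 ≈ -3.0 + 13.229*I)
E(R) = 3*R²/2 + 3*R/4 (E(R) = 3*((R + R)*R + R)/4 = 3*((2*R)*R + R)/4 = 3*(2*R² + R)/4 = 3*(R + 2*R²)/4 = 3*R²/2 + 3*R/4)
E(√(-15 - 29)) - Q = 3*√(-15 - 29)*(1 + 2*√(-15 - 29))/4 - (-3 + 5*I*√7) = 3*√(-44)*(1 + 2*√(-44))/4 + (3 - 5*I*√7) = 3*(2*I*√11)*(1 + 2*(2*I*√11))/4 + (3 - 5*I*√7) = 3*(2*I*√11)*(1 + 4*I*√11)/4 + (3 - 5*I*√7) = 3*I*√11*(1 + 4*I*√11)/2 + (3 - 5*I*√7) = 3 - 5*I*√7 + 3*I*√11*(1 + 4*I*√11)/2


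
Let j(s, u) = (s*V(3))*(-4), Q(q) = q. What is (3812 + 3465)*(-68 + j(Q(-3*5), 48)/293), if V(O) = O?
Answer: -143677088/293 ≈ -4.9037e+5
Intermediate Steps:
j(s, u) = -12*s (j(s, u) = (s*3)*(-4) = (3*s)*(-4) = -12*s)
(3812 + 3465)*(-68 + j(Q(-3*5), 48)/293) = (3812 + 3465)*(-68 - (-36)*5/293) = 7277*(-68 - 12*(-15)*(1/293)) = 7277*(-68 + 180*(1/293)) = 7277*(-68 + 180/293) = 7277*(-19744/293) = -143677088/293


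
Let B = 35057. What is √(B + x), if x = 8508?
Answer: √43565 ≈ 208.72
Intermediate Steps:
√(B + x) = √(35057 + 8508) = √43565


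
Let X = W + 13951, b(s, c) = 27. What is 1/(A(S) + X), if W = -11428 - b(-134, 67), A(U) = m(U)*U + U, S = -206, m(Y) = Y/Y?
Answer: 1/2084 ≈ 0.00047985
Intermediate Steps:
m(Y) = 1
A(U) = 2*U (A(U) = 1*U + U = U + U = 2*U)
W = -11455 (W = -11428 - 1*27 = -11428 - 27 = -11455)
X = 2496 (X = -11455 + 13951 = 2496)
1/(A(S) + X) = 1/(2*(-206) + 2496) = 1/(-412 + 2496) = 1/2084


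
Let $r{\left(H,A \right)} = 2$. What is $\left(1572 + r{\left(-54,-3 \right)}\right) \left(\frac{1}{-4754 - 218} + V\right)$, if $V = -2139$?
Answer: $- \frac{8369830783}{2486} \approx -3.3668 \cdot 10^{6}$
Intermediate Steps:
$\left(1572 + r{\left(-54,-3 \right)}\right) \left(\frac{1}{-4754 - 218} + V\right) = \left(1572 + 2\right) \left(\frac{1}{-4754 - 218} - 2139\right) = 1574 \left(\frac{1}{-4972} - 2139\right) = 1574 \left(- \frac{1}{4972} - 2139\right) = 1574 \left(- \frac{10635109}{4972}\right) = - \frac{8369830783}{2486}$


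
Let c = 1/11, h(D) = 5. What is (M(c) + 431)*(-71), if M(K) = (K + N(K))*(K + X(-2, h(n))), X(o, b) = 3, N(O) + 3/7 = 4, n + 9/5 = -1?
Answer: -26599795/847 ≈ -31405.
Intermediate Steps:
n = -14/5 (n = -9/5 - 1 = -14/5 ≈ -2.8000)
c = 1/11 ≈ 0.090909
N(O) = 25/7 (N(O) = -3/7 + 4 = 25/7)
M(K) = (3 + K)*(25/7 + K) (M(K) = (K + 25/7)*(K + 3) = (25/7 + K)*(3 + K) = (3 + K)*(25/7 + K))
(M(c) + 431)*(-71) = ((75/7 + (1/11)² + (46/7)*(1/11)) + 431)*(-71) = ((75/7 + 1/121 + 46/77) + 431)*(-71) = (9588/847 + 431)*(-71) = (374645/847)*(-71) = -26599795/847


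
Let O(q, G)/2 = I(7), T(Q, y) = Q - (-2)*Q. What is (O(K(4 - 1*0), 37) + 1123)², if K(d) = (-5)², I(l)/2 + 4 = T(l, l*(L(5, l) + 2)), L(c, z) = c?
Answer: 1418481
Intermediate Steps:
T(Q, y) = 3*Q (T(Q, y) = Q + 2*Q = 3*Q)
I(l) = -8 + 6*l (I(l) = -8 + 2*(3*l) = -8 + 6*l)
K(d) = 25
O(q, G) = 68 (O(q, G) = 2*(-8 + 6*7) = 2*(-8 + 42) = 2*34 = 68)
(O(K(4 - 1*0), 37) + 1123)² = (68 + 1123)² = 1191² = 1418481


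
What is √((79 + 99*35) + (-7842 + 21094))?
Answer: 2*√4199 ≈ 129.60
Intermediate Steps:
√((79 + 99*35) + (-7842 + 21094)) = √((79 + 3465) + 13252) = √(3544 + 13252) = √16796 = 2*√4199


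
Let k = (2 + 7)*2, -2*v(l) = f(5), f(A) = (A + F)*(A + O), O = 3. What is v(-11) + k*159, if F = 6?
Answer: 2818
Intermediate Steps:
f(A) = (3 + A)*(6 + A) (f(A) = (A + 6)*(A + 3) = (6 + A)*(3 + A) = (3 + A)*(6 + A))
v(l) = -44 (v(l) = -(18 + 5² + 9*5)/2 = -(18 + 25 + 45)/2 = -½*88 = -44)
k = 18 (k = 9*2 = 18)
v(-11) + k*159 = -44 + 18*159 = -44 + 2862 = 2818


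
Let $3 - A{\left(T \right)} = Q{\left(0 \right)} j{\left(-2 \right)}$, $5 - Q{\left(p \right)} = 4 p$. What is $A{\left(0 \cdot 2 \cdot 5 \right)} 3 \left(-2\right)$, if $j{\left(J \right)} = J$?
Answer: $-78$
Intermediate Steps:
$Q{\left(p \right)} = 5 - 4 p$
$A{\left(T \right)} = 13$ ($A{\left(T \right)} = 3 - \left(5 - 0\right) \left(-2\right) = 3 - \left(5 + 0\right) \left(-2\right) = 3 - 5 \left(-2\right) = 3 - -10 = 3 + 10 = 13$)
$A{\left(0 \cdot 2 \cdot 5 \right)} 3 \left(-2\right) = 13 \cdot 3 \left(-2\right) = 39 \left(-2\right) = -78$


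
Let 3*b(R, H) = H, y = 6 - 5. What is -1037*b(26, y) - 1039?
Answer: -4154/3 ≈ -1384.7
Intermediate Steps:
y = 1
b(R, H) = H/3
-1037*b(26, y) - 1039 = -1037/3 - 1039 = -4154/3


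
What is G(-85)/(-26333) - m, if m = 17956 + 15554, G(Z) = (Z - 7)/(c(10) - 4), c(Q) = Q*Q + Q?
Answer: -46768197944/1395649 ≈ -33510.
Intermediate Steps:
c(Q) = Q + Q**2 (c(Q) = Q**2 + Q = Q + Q**2)
G(Z) = -7/106 + Z/106 (G(Z) = (Z - 7)/(10*(1 + 10) - 4) = (-7 + Z)/(10*11 - 4) = (-7 + Z)/(110 - 4) = (-7 + Z)/106 = (-7 + Z)*(1/106) = -7/106 + Z/106)
m = 33510
G(-85)/(-26333) - m = (-7/106 + (1/106)*(-85))/(-26333) - 1*33510 = (-7/106 - 85/106)*(-1/26333) - 33510 = -46/53*(-1/26333) - 33510 = 46/1395649 - 33510 = -46768197944/1395649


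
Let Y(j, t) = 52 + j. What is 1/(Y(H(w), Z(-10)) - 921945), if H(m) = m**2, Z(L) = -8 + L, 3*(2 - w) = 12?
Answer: -1/921889 ≈ -1.0847e-6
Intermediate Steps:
w = -2 (w = 2 - 1/3*12 = 2 - 4 = -2)
1/(Y(H(w), Z(-10)) - 921945) = 1/((52 + (-2)**2) - 921945) = 1/((52 + 4) - 921945) = 1/(56 - 921945) = 1/(-921889) = -1/921889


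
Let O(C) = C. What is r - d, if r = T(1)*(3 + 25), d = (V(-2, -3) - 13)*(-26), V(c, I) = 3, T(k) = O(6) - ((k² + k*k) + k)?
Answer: -176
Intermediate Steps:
T(k) = 6 - k - 2*k² (T(k) = 6 - ((k² + k*k) + k) = 6 - ((k² + k²) + k) = 6 - (2*k² + k) = 6 - (k + 2*k²) = 6 + (-k - 2*k²) = 6 - k - 2*k²)
d = 260 (d = (3 - 13)*(-26) = -10*(-26) = 260)
r = 84 (r = (6 - 1*1 - 2*1²)*(3 + 25) = (6 - 1 - 2*1)*28 = (6 - 1 - 2)*28 = 3*28 = 84)
r - d = 84 - 1*260 = 84 - 260 = -176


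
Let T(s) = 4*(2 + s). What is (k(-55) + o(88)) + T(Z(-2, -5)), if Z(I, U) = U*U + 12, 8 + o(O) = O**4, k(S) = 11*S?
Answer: 59969079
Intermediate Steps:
o(O) = -8 + O**4
Z(I, U) = 12 + U**2 (Z(I, U) = U**2 + 12 = 12 + U**2)
T(s) = 8 + 4*s
(k(-55) + o(88)) + T(Z(-2, -5)) = (11*(-55) + (-8 + 88**4)) + (8 + 4*(12 + (-5)**2)) = (-605 + (-8 + 59969536)) + (8 + 4*(12 + 25)) = (-605 + 59969528) + (8 + 4*37) = 59968923 + (8 + 148) = 59968923 + 156 = 59969079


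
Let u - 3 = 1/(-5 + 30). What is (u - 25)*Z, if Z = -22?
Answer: 12078/25 ≈ 483.12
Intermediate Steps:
u = 76/25 (u = 3 + 1/(-5 + 30) = 3 + 1/25 = 76/25 ≈ 3.0400)
(u - 25)*Z = (76/25 - 25)*(-22) = -549/25*(-22) = 12078/25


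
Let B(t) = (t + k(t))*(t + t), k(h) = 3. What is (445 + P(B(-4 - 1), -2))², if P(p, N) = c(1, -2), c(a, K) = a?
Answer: 198916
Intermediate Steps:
B(t) = 2*t*(3 + t) (B(t) = (t + 3)*(t + t) = (3 + t)*(2*t) = 2*t*(3 + t))
P(p, N) = 1
(445 + P(B(-4 - 1), -2))² = (445 + 1)² = 446² = 198916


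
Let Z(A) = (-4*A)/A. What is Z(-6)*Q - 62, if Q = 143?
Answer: -634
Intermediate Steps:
Z(A) = -4
Z(-6)*Q - 62 = -4*143 - 62 = -572 - 62 = -634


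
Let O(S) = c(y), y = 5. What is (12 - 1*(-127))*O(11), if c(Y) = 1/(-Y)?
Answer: -139/5 ≈ -27.800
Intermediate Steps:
c(Y) = -1/Y
O(S) = -⅕ (O(S) = -1/5 = -1*⅕ = -⅕)
(12 - 1*(-127))*O(11) = (12 - 1*(-127))*(-⅕) = (12 + 127)*(-⅕) = 139*(-⅕) = -139/5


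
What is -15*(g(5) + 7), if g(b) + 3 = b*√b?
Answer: -60 - 75*√5 ≈ -227.71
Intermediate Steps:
g(b) = -3 + b^(3/2) (g(b) = -3 + b*√b = -3 + b^(3/2))
-15*(g(5) + 7) = -15*((-3 + 5^(3/2)) + 7) = -15*((-3 + 5*√5) + 7) = -15*(4 + 5*√5) = -60 - 75*√5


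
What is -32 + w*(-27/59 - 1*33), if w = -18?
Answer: 33644/59 ≈ 570.24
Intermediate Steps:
-32 + w*(-27/59 - 1*33) = -32 - 18*(-27/59 - 1*33) = -32 - 18*(-27*1/59 - 33) = -32 - 18*(-27/59 - 33) = -32 - 18*(-1974/59) = -32 + 35532/59 = 33644/59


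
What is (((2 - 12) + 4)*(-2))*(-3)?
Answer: -36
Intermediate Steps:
(((2 - 12) + 4)*(-2))*(-3) = ((-10 + 4)*(-2))*(-3) = -6*(-2)*(-3) = 12*(-3) = -36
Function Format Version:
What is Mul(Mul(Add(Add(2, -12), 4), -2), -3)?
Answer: -36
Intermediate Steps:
Mul(Mul(Add(Add(2, -12), 4), -2), -3) = Mul(Mul(Add(-10, 4), -2), -3) = Mul(Mul(-6, -2), -3) = Mul(12, -3) = -36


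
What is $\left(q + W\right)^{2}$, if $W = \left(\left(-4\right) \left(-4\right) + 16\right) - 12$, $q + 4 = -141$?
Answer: $15625$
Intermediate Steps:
$q = -145$ ($q = -4 - 141 = -145$)
$W = 20$ ($W = \left(16 + 16\right) - 12 = 32 - 12 = 20$)
$\left(q + W\right)^{2} = \left(-145 + 20\right)^{2} = \left(-125\right)^{2} = 15625$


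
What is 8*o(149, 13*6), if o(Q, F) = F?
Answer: 624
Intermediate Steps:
8*o(149, 13*6) = 8*(13*6) = 8*78 = 624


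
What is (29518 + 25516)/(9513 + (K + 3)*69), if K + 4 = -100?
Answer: 27517/1272 ≈ 21.633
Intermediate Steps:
K = -104 (K = -4 - 100 = -104)
(29518 + 25516)/(9513 + (K + 3)*69) = (29518 + 25516)/(9513 + (-104 + 3)*69) = 55034/(9513 - 101*69) = 55034/(9513 - 6969) = 55034/2544 = 55034*(1/2544) = 27517/1272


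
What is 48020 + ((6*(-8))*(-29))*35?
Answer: 96740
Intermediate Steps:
48020 + ((6*(-8))*(-29))*35 = 48020 - 48*(-29)*35 = 48020 + 1392*35 = 48020 + 48720 = 96740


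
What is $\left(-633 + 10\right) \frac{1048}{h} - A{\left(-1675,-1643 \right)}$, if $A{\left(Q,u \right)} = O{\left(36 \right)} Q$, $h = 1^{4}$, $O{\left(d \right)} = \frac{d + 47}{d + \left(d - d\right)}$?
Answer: $- \frac{23365519}{36} \approx -6.4904 \cdot 10^{5}$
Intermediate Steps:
$O{\left(d \right)} = \frac{47 + d}{d}$ ($O{\left(d \right)} = \frac{47 + d}{d + 0} = \frac{47 + d}{d}$)
$h = 1$
$A{\left(Q,u \right)} = \frac{83 Q}{36}$ ($A{\left(Q,u \right)} = \frac{47 + 36}{36} Q = \frac{1}{36} \cdot 83 Q = \frac{83 Q}{36}$)
$\left(-633 + 10\right) \frac{1048}{h} - A{\left(-1675,-1643 \right)} = \left(-633 + 10\right) \frac{1048}{1} - \frac{83}{36} \left(-1675\right) = - 623 \cdot 1048 \cdot 1 - - \frac{139025}{36} = \left(-623\right) 1048 + \frac{139025}{36} = -652904 + \frac{139025}{36} = - \frac{23365519}{36}$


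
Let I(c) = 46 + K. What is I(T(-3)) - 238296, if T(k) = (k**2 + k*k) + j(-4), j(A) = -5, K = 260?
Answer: -237990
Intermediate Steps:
T(k) = -5 + 2*k**2 (T(k) = (k**2 + k*k) - 5 = (k**2 + k**2) - 5 = 2*k**2 - 5 = -5 + 2*k**2)
I(c) = 306 (I(c) = 46 + 260 = 306)
I(T(-3)) - 238296 = 306 - 238296 = -237990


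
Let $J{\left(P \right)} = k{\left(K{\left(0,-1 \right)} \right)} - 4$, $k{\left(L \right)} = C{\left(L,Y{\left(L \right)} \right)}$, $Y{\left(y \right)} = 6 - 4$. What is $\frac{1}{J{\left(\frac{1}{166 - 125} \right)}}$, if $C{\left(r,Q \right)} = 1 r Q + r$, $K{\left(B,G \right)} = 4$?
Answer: $\frac{1}{8} \approx 0.125$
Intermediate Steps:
$Y{\left(y \right)} = 2$ ($Y{\left(y \right)} = 6 - 4 = 2$)
$C{\left(r,Q \right)} = r + Q r$ ($C{\left(r,Q \right)} = r Q + r = Q r + r = r + Q r$)
$k{\left(L \right)} = 3 L$ ($k{\left(L \right)} = L \left(1 + 2\right) = L 3 = 3 L$)
$J{\left(P \right)} = 8$ ($J{\left(P \right)} = 3 \cdot 4 - 4 = 12 - 4 = 8$)
$\frac{1}{J{\left(\frac{1}{166 - 125} \right)}} = \frac{1}{8}$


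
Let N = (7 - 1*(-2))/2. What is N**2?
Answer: 81/4 ≈ 20.250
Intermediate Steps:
N = 9/2 (N = (7 + 2)*(1/2) = 9*(1/2) = 9/2 ≈ 4.5000)
N**2 = (9/2)**2 = 81/4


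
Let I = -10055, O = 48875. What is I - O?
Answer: -58930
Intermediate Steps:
I - O = -10055 - 1*48875 = -10055 - 48875 = -58930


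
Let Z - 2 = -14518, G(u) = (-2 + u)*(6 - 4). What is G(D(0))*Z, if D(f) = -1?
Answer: 87096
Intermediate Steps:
G(u) = -4 + 2*u (G(u) = (-2 + u)*2 = -4 + 2*u)
Z = -14516 (Z = 2 - 14518 = -14516)
G(D(0))*Z = (-4 + 2*(-1))*(-14516) = (-4 - 2)*(-14516) = -6*(-14516) = 87096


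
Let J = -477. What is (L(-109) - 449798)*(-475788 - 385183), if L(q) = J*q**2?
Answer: 5266589740985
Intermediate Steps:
L(q) = -477*q**2
(L(-109) - 449798)*(-475788 - 385183) = (-477*(-109)**2 - 449798)*(-475788 - 385183) = (-477*11881 - 449798)*(-860971) = (-5667237 - 449798)*(-860971) = -6117035*(-860971) = 5266589740985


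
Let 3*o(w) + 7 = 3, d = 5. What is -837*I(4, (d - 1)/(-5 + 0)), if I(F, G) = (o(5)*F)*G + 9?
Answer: -55521/5 ≈ -11104.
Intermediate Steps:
o(w) = -4/3 (o(w) = -7/3 + (1/3)*3 = -7/3 + 1 = -4/3)
I(F, G) = 9 - 4*F*G/3 (I(F, G) = (-4*F/3)*G + 9 = -4*F*G/3 + 9 = 9 - 4*F*G/3)
-837*I(4, (d - 1)/(-5 + 0)) = -837*(9 - 4/3*4*(5 - 1)/(-5 + 0)) = -837*(9 - 4/3*4*4/(-5)) = -837*(9 - 4/3*4*4*(-1/5)) = -837*(9 - 4/3*4*(-4/5)) = -837*(9 + 64/15) = -837*199/15 = -55521/5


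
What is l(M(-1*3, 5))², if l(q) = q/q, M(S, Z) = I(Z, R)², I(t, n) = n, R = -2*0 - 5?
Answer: 1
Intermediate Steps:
R = -5 (R = 0 - 5 = -5)
M(S, Z) = 25 (M(S, Z) = (-5)² = 25)
l(q) = 1
l(M(-1*3, 5))² = 1² = 1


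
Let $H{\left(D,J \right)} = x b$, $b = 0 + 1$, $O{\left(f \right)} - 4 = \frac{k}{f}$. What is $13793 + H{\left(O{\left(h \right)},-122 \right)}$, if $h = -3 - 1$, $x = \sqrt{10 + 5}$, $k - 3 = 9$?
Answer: $13793 + \sqrt{15} \approx 13797.0$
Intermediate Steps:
$k = 12$ ($k = 3 + 9 = 12$)
$x = \sqrt{15} \approx 3.873$
$h = -4$
$O{\left(f \right)} = 4 + \frac{12}{f}$
$b = 1$
$H{\left(D,J \right)} = \sqrt{15}$ ($H{\left(D,J \right)} = \sqrt{15} \cdot 1 = \sqrt{15}$)
$13793 + H{\left(O{\left(h \right)},-122 \right)} = 13793 + \sqrt{15}$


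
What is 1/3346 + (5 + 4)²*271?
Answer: 73448047/3346 ≈ 21951.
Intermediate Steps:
1/3346 + (5 + 4)²*271 = 1/3346 + 9²*271 = 1/3346 + 81*271 = 1/3346 + 21951 = 73448047/3346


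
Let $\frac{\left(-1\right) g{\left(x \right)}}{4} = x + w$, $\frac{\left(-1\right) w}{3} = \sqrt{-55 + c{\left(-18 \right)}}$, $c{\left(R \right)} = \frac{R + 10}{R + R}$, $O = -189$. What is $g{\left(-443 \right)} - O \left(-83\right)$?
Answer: $-13915 + 4 i \sqrt{493} \approx -13915.0 + 88.814 i$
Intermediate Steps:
$c{\left(R \right)} = \frac{10 + R}{2 R}$
$w = - i \sqrt{493}$ ($w = - 3 \sqrt{-55 + \frac{10 - 18}{2 \left(-18\right)}} = - 3 \sqrt{-55 + \frac{1}{2} \left(- \frac{1}{18}\right) \left(-8\right)} = - 3 \sqrt{-55 + \frac{2}{9}} = - 3 \sqrt{- \frac{493}{9}} = - 3 \frac{i \sqrt{493}}{3} = - i \sqrt{493} \approx - 22.204 i$)
$g{\left(x \right)} = - 4 x + 4 i \sqrt{493}$ ($g{\left(x \right)} = - 4 \left(x - i \sqrt{493}\right) = - 4 x + 4 i \sqrt{493}$)
$g{\left(-443 \right)} - O \left(-83\right) = \left(\left(-4\right) \left(-443\right) + 4 i \sqrt{493}\right) - \left(-189\right) \left(-83\right) = \left(1772 + 4 i \sqrt{493}\right) - 15687 = -13915 + 4 i \sqrt{493}$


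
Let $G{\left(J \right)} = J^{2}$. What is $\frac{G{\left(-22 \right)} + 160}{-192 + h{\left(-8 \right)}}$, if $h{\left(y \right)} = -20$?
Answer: $- \frac{161}{53} \approx -3.0377$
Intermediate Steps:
$\frac{G{\left(-22 \right)} + 160}{-192 + h{\left(-8 \right)}} = \frac{\left(-22\right)^{2} + 160}{-192 - 20} = \frac{484 + 160}{-212} = 644 \left(- \frac{1}{212}\right) = - \frac{161}{53}$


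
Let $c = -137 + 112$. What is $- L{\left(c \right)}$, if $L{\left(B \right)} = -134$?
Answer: $134$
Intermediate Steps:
$c = -25$
$- L{\left(c \right)} = \left(-1\right) \left(-134\right) = 134$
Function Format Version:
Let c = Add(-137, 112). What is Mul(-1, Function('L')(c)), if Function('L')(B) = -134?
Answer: 134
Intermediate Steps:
c = -25
Mul(-1, Function('L')(c)) = Mul(-1, -134) = 134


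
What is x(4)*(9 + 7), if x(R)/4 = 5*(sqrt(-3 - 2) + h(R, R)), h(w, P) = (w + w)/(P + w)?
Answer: 320 + 320*I*sqrt(5) ≈ 320.0 + 715.54*I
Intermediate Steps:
h(w, P) = 2*w/(P + w) (h(w, P) = (2*w)/(P + w) = 2*w/(P + w))
x(R) = 20 + 20*I*sqrt(5) (x(R) = 4*(5*(sqrt(-3 - 2) + 2*R/(R + R))) = 4*(5*(sqrt(-5) + 2*R/((2*R)))) = 4*(5*(I*sqrt(5) + 2*R*(1/(2*R)))) = 4*(5*(I*sqrt(5) + 1)) = 4*(5*(1 + I*sqrt(5))) = 4*(5 + 5*I*sqrt(5)) = 20 + 20*I*sqrt(5))
x(4)*(9 + 7) = (20 + 20*I*sqrt(5))*(9 + 7) = (20 + 20*I*sqrt(5))*16 = 320 + 320*I*sqrt(5)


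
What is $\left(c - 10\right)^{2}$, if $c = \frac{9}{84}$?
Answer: $\frac{76729}{784} \approx 97.869$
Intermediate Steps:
$c = \frac{3}{28}$ ($c = 9 \cdot \frac{1}{84} = \frac{3}{28} \approx 0.10714$)
$\left(c - 10\right)^{2} = \left(\frac{3}{28} - 10\right)^{2} = \left(- \frac{277}{28}\right)^{2} = \frac{76729}{784}$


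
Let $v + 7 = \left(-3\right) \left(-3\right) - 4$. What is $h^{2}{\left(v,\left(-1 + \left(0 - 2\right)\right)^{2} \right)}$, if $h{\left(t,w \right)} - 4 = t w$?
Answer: $196$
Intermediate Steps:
$v = -2$ ($v = -7 - -5 = -7 + \left(9 - 4\right) = -7 + 5 = -2$)
$h{\left(t,w \right)} = 4 + t w$
$h^{2}{\left(v,\left(-1 + \left(0 - 2\right)\right)^{2} \right)} = \left(4 - 2 \left(-1 + \left(0 - 2\right)\right)^{2}\right)^{2} = \left(4 - 2 \left(-1 - 2\right)^{2}\right)^{2} = \left(4 - 2 \left(-3\right)^{2}\right)^{2} = \left(4 - 18\right)^{2} = \left(-14\right)^{2} = 196$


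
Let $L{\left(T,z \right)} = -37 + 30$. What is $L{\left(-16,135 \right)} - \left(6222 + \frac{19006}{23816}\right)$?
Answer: $- \frac{5706495}{916} \approx -6229.8$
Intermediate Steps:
$L{\left(T,z \right)} = -7$
$L{\left(-16,135 \right)} - \left(6222 + \frac{19006}{23816}\right) = -7 - \left(6222 + \frac{19006}{23816}\right) = -7 - \frac{5700083}{916} = - \frac{5706495}{916}$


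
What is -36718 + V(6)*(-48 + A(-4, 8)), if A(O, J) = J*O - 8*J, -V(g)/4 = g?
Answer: -33262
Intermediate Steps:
V(g) = -4*g
A(O, J) = -8*J + J*O
-36718 + V(6)*(-48 + A(-4, 8)) = -36718 + (-4*6)*(-48 + 8*(-8 - 4)) = -36718 - 24*(-48 + 8*(-12)) = -36718 - 24*(-48 - 96) = -36718 - 24*(-144) = -36718 + 3456 = -33262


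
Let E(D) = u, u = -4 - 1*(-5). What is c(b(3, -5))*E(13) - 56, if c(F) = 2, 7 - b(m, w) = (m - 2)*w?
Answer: -54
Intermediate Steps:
b(m, w) = 7 - w*(-2 + m) (b(m, w) = 7 - (m - 2)*w = 7 - (-2 + m)*w = 7 - w*(-2 + m))
u = 1 (u = -4 + 5 = 1)
E(D) = 1
c(b(3, -5))*E(13) - 56 = 2*1 - 56 = 2 - 56 = -54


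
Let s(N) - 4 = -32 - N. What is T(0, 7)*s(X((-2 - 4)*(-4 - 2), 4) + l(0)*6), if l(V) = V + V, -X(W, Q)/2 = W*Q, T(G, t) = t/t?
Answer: 260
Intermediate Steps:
T(G, t) = 1
X(W, Q) = -2*Q*W (X(W, Q) = -2*W*Q = -2*Q*W)
l(V) = 2*V
s(N) = -28 - N (s(N) = 4 + (-32 - N) = -28 - N)
T(0, 7)*s(X((-2 - 4)*(-4 - 2), 4) + l(0)*6) = 1*(-28 - (-2*4*(-2 - 4)*(-4 - 2) + (2*0)*6)) = 1*(-28 - (-2*4*(-6*(-6)) + 0*6)) = 1*(-28 - (-2*4*36 + 0)) = 1*(-28 - (-288 + 0)) = 1*(-28 - 1*(-288)) = 1*(-28 + 288) = 1*260 = 260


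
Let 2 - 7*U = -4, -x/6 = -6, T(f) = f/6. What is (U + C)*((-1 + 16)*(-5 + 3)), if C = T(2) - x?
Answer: 7310/7 ≈ 1044.3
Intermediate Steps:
T(f) = f/6 (T(f) = f*(⅙) = f/6)
x = 36 (x = -6*(-6) = 36)
U = 6/7 (U = 2/7 - ⅐*(-4) = 2/7 + 4/7 = 6/7 ≈ 0.85714)
C = -107/3 (C = (⅙)*2 - 1*36 = ⅓ - 36 = -107/3 ≈ -35.667)
(U + C)*((-1 + 16)*(-5 + 3)) = (6/7 - 107/3)*((-1 + 16)*(-5 + 3)) = -3655*(-2)/7 = -731/21*(-30) = 7310/7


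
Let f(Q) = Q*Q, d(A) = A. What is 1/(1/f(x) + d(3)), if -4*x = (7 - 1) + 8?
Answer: 49/151 ≈ 0.32450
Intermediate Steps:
x = -7/2 (x = -((7 - 1) + 8)/4 = -(6 + 8)/4 = -¼*14 = -7/2 ≈ -3.5000)
f(Q) = Q²
1/(1/f(x) + d(3)) = 1/(1/((-7/2)²) + 3) = 1/(1/(49/4) + 3) = 1/(4/49 + 3) = 1/(151/49) = 49/151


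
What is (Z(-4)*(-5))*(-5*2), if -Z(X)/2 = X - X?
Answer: 0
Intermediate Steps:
Z(X) = 0 (Z(X) = -2*(X - X) = -2*0 = 0)
(Z(-4)*(-5))*(-5*2) = (0*(-5))*(-5*2) = 0*(-10) = 0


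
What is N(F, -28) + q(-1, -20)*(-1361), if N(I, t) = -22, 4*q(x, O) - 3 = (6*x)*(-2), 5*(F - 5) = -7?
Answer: -20503/4 ≈ -5125.8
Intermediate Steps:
F = 18/5 (F = 5 + (⅕)*(-7) = 5 - 7/5 = 18/5 ≈ 3.6000)
q(x, O) = ¾ - 3*x (q(x, O) = ¾ + ((6*x)*(-2))/4 = ¾ + (-12*x)/4 = ¾ - 3*x)
N(F, -28) + q(-1, -20)*(-1361) = -22 + (¾ - 3*(-1))*(-1361) = -22 + (¾ + 3)*(-1361) = -22 + (15/4)*(-1361) = -22 - 20415/4 = -20503/4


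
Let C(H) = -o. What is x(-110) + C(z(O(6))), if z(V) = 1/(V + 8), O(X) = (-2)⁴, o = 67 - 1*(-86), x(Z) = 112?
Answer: -41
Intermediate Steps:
o = 153 (o = 67 + 86 = 153)
O(X) = 16
z(V) = 1/(8 + V)
C(H) = -153 (C(H) = -1*153 = -153)
x(-110) + C(z(O(6))) = 112 - 153 = -41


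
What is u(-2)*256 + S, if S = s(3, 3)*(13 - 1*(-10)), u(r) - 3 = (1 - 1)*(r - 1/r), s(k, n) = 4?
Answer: 860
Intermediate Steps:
u(r) = 3 (u(r) = 3 + (1 - 1)*(r - 1/r) = 3 + 0*(r - 1/r) = 3 + 0 = 3)
S = 92 (S = 4*(13 - 1*(-10)) = 4*(13 + 10) = 4*23 = 92)
u(-2)*256 + S = 3*256 + 92 = 768 + 92 = 860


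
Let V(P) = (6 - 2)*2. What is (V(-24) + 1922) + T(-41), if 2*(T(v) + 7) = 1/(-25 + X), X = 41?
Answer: 61537/32 ≈ 1923.0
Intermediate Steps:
T(v) = -223/32 (T(v) = -7 + 1/(2*(-25 + 41)) = -7 + (½)/16 = -7 + (½)*(1/16) = -7 + 1/32 = -223/32)
V(P) = 8 (V(P) = 4*2 = 8)
(V(-24) + 1922) + T(-41) = (8 + 1922) - 223/32 = 1930 - 223/32 = 61537/32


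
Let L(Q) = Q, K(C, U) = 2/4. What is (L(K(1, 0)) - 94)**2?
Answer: 34969/4 ≈ 8742.3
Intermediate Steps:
K(C, U) = 1/2 (K(C, U) = 2*(1/4) = 1/2)
(L(K(1, 0)) - 94)**2 = (1/2 - 94)**2 = (-187/2)**2 = 34969/4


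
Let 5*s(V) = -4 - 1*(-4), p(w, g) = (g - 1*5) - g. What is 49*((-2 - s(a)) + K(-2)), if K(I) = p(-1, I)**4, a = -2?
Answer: 30527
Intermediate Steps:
p(w, g) = -5 (p(w, g) = (g - 5) - g = (-5 + g) - g = -5)
s(V) = 0 (s(V) = (-4 - 1*(-4))/5 = (-4 + 4)/5 = (1/5)*0 = 0)
K(I) = 625 (K(I) = (-5)**4 = 625)
49*((-2 - s(a)) + K(-2)) = 49*((-2 - 1*0) + 625) = 49*((-2 + 0) + 625) = 49*(-2 + 625) = 49*623 = 30527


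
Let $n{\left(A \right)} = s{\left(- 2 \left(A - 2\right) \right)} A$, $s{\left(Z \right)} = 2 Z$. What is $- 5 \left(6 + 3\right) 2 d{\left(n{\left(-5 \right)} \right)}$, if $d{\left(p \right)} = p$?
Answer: $12600$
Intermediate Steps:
$n{\left(A \right)} = A \left(8 - 4 A\right)$ ($n{\left(A \right)} = 2 \left(- 2 \left(A - 2\right)\right) A = 2 \left(- 2 \left(-2 + A\right)\right) A = 2 \left(4 - 2 A\right) A = \left(8 - 4 A\right) A = A \left(8 - 4 A\right)$)
$- 5 \left(6 + 3\right) 2 d{\left(n{\left(-5 \right)} \right)} = - 5 \left(6 + 3\right) 2 \cdot 4 \left(-5\right) \left(2 - -5\right) = \left(-5\right) 9 \cdot 2 \cdot 4 \left(-5\right) \left(2 + 5\right) = \left(-45\right) 2 \cdot 4 \left(-5\right) 7 = \left(-90\right) \left(-140\right) = 12600$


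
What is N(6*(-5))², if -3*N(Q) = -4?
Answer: 16/9 ≈ 1.7778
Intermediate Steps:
N(Q) = 4/3 (N(Q) = -⅓*(-4) = 4/3)
N(6*(-5))² = (4/3)² = 16/9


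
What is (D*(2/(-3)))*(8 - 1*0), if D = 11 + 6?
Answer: -272/3 ≈ -90.667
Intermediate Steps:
D = 17
(D*(2/(-3)))*(8 - 1*0) = (17*(2/(-3)))*(8 - 1*0) = (17*(2*(-⅓)))*(8 + 0) = (17*(-⅔))*8 = -34/3*8 = -272/3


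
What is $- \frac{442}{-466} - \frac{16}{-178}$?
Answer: $\frac{21533}{20737} \approx 1.0384$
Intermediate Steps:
$- \frac{442}{-466} - \frac{16}{-178} = \left(-442\right) \left(- \frac{1}{466}\right) - - \frac{8}{89} = \frac{221}{233} + \frac{8}{89} = \frac{21533}{20737}$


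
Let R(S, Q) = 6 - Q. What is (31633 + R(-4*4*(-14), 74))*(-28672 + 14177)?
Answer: -457534675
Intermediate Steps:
(31633 + R(-4*4*(-14), 74))*(-28672 + 14177) = (31633 + (6 - 1*74))*(-28672 + 14177) = (31633 + (6 - 74))*(-14495) = (31633 - 68)*(-14495) = 31565*(-14495) = -457534675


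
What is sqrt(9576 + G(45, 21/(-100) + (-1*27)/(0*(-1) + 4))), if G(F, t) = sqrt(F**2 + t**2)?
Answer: sqrt(239400 + 3*sqrt(143989))/5 ≈ 98.089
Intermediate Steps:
sqrt(9576 + G(45, 21/(-100) + (-1*27)/(0*(-1) + 4))) = sqrt(9576 + sqrt(45**2 + (21/(-100) + (-1*27)/(0*(-1) + 4))**2)) = sqrt(9576 + sqrt(2025 + (21*(-1/100) - 27/(0 + 4))**2)) = sqrt(9576 + sqrt(2025 + (-21/100 - 27/4)**2)) = sqrt(9576 + sqrt(2025 + (-174/25)**2)) = sqrt(9576 + sqrt(2025 + 30276/625)) = sqrt(9576 + sqrt(1295901/625)) = sqrt(9576 + 3*sqrt(143989)/25)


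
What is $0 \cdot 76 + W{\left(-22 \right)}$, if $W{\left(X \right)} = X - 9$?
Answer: $-31$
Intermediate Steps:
$W{\left(X \right)} = -9 + X$ ($W{\left(X \right)} = X - 9 = -9 + X$)
$0 \cdot 76 + W{\left(-22 \right)} = 0 \cdot 76 - 31 = 0 - 31 = -31$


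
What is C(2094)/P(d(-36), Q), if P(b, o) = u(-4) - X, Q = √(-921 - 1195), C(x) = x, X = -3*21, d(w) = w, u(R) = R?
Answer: 2094/59 ≈ 35.492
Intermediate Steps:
X = -63
Q = 46*I (Q = √(-2116) = 46*I ≈ 46.0*I)
P(b, o) = 59 (P(b, o) = -4 - 1*(-63) = -4 + 63 = 59)
C(2094)/P(d(-36), Q) = 2094/59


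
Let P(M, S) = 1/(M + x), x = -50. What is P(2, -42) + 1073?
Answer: 51503/48 ≈ 1073.0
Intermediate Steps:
P(M, S) = 1/(-50 + M) (P(M, S) = 1/(M - 50) = 1/(-50 + M))
P(2, -42) + 1073 = 1/(-50 + 2) + 1073 = 1/(-48) + 1073 = -1/48 + 1073 = 51503/48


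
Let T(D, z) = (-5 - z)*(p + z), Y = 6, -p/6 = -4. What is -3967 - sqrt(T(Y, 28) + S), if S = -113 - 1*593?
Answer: -3967 - I*sqrt(2422) ≈ -3967.0 - 49.214*I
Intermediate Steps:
p = 24 (p = -6*(-4) = 24)
T(D, z) = (-5 - z)*(24 + z)
S = -706 (S = -113 - 593 = -706)
-3967 - sqrt(T(Y, 28) + S) = -3967 - sqrt((-120 - 1*28**2 - 29*28) - 706) = -3967 - sqrt((-120 - 1*784 - 812) - 706) = -3967 - sqrt((-120 - 784 - 812) - 706) = -3967 - sqrt(-1716 - 706) = -3967 - sqrt(-2422) = -3967 - I*sqrt(2422)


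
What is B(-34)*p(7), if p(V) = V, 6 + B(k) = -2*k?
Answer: 434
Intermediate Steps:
B(k) = -6 - 2*k
B(-34)*p(7) = (-6 - 2*(-34))*7 = (-6 + 68)*7 = 62*7 = 434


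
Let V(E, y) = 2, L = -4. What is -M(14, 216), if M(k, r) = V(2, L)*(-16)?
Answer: 32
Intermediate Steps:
M(k, r) = -32 (M(k, r) = 2*(-16) = -32)
-M(14, 216) = -1*(-32) = 32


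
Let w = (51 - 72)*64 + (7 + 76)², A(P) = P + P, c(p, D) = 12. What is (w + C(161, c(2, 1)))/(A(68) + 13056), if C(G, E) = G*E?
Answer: 7477/13192 ≈ 0.56678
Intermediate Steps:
A(P) = 2*P
w = 5545 (w = -21*64 + 83² = -1344 + 6889 = 5545)
C(G, E) = E*G
(w + C(161, c(2, 1)))/(A(68) + 13056) = (5545 + 12*161)/(2*68 + 13056) = (5545 + 1932)/(136 + 13056) = 7477/13192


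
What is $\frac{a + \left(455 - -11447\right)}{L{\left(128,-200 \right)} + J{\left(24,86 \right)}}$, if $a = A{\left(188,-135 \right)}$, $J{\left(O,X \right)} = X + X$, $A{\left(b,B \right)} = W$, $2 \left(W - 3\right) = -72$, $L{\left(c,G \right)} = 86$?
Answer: $\frac{11869}{258} \approx 46.004$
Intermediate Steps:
$W = -33$ ($W = 3 + \frac{1}{2} \left(-72\right) = 3 - 36 = -33$)
$A{\left(b,B \right)} = -33$
$J{\left(O,X \right)} = 2 X$
$a = -33$
$\frac{a + \left(455 - -11447\right)}{L{\left(128,-200 \right)} + J{\left(24,86 \right)}} = \frac{-33 + \left(455 - -11447\right)}{86 + 2 \cdot 86} = \frac{-33 + \left(455 + 11447\right)}{86 + 172} = \frac{-33 + 11902}{258} = 11869 \cdot \frac{1}{258} = \frac{11869}{258}$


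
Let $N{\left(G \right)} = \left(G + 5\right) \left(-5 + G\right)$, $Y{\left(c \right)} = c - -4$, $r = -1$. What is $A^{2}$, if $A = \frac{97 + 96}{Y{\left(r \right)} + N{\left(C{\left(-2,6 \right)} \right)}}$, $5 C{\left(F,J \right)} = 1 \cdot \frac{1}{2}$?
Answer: $\frac{372490000}{4835601} \approx 77.031$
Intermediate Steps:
$C{\left(F,J \right)} = \frac{1}{10}$ ($C{\left(F,J \right)} = \frac{1 \cdot \frac{1}{2}}{5} = \frac{1}{5} \cdot \frac{1}{2} = \frac{1}{10}$)
$Y{\left(c \right)} = 4 + c$ ($Y{\left(c \right)} = c + 4 = 4 + c$)
$N{\left(G \right)} = \left(-5 + G\right) \left(5 + G\right)$ ($N{\left(G \right)} = \left(5 + G\right) \left(-5 + G\right) = \left(-5 + G\right) \left(5 + G\right)$)
$A = - \frac{19300}{2199}$ ($A = \frac{97 + 96}{\left(4 - 1\right) - \left(25 - \left(\frac{1}{10}\right)^{2}\right)} = \frac{193}{3 + \left(-25 + \frac{1}{100}\right)} = \frac{193}{3 - \frac{2499}{100}} = \frac{193}{- \frac{2199}{100}} = 193 \left(- \frac{100}{2199}\right) = - \frac{19300}{2199} \approx -8.7767$)
$A^{2} = \left(- \frac{19300}{2199}\right)^{2} = \frac{372490000}{4835601}$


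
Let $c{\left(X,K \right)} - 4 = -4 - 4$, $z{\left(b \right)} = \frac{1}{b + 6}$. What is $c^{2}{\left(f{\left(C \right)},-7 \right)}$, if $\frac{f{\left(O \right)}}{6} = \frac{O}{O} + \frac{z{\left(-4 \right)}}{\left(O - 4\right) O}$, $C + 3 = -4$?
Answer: $16$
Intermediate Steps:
$C = -7$ ($C = -3 - 4 = -7$)
$z{\left(b \right)} = \frac{1}{6 + b}$
$f{\left(O \right)} = 6 + \frac{3}{O \left(-4 + O\right)}$ ($f{\left(O \right)} = 6 \left(\frac{O}{O} + \frac{1}{\left(6 - 4\right) \left(O - 4\right) O}\right) = 6 \left(1 + \frac{1}{2 \left(-4 + O\right) O}\right) = 6 \left(1 + \frac{1}{2 O \left(-4 + O\right)}\right) = 6 + \frac{3}{O \left(-4 + O\right)}$)
$c{\left(X,K \right)} = -4$ ($c{\left(X,K \right)} = 4 - 8 = -4$)
$c^{2}{\left(f{\left(C \right)},-7 \right)} = \left(-4\right)^{2} = 16$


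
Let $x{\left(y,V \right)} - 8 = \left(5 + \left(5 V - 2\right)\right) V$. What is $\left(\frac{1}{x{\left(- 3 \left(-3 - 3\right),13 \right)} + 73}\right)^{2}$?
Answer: $\frac{1}{931225} \approx 1.0739 \cdot 10^{-6}$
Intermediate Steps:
$x{\left(y,V \right)} = 8 + V \left(3 + 5 V\right)$ ($x{\left(y,V \right)} = 8 + \left(5 + \left(5 V - 2\right)\right) V = 8 + \left(5 + \left(-2 + 5 V\right)\right) V = 8 + \left(3 + 5 V\right) V = 8 + V \left(3 + 5 V\right)$)
$\left(\frac{1}{x{\left(- 3 \left(-3 - 3\right),13 \right)} + 73}\right)^{2} = \left(\frac{1}{\left(8 + 3 \cdot 13 + 5 \cdot 13^{2}\right) + 73}\right)^{2} = \left(\frac{1}{\left(8 + 39 + 5 \cdot 169\right) + 73}\right)^{2} = \left(\frac{1}{\left(8 + 39 + 845\right) + 73}\right)^{2} = \left(\frac{1}{892 + 73}\right)^{2} = \left(\frac{1}{965}\right)^{2} = \frac{1}{931225}$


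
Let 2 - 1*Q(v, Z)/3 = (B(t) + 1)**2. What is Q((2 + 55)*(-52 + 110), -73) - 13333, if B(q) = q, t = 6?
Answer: -13474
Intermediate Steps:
Q(v, Z) = -141 (Q(v, Z) = 6 - 3*(6 + 1)**2 = 6 - 3*7**2 = 6 - 3*49 = 6 - 147 = -141)
Q((2 + 55)*(-52 + 110), -73) - 13333 = -141 - 13333 = -13474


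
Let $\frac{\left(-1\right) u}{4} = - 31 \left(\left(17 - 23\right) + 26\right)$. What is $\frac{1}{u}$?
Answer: $\frac{1}{2480} \approx 0.00040323$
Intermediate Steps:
$u = 2480$ ($u = - 4 \left(- 31 \left(\left(17 - 23\right) + 26\right)\right) = - 4 \left(- 31 \left(-6 + 26\right)\right) = - 4 \left(\left(-31\right) 20\right) = \left(-4\right) \left(-620\right) = 2480$)
$\frac{1}{u} = \frac{1}{2480}$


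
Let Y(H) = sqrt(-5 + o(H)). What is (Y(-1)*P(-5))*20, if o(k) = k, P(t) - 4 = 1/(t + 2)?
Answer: 220*I*sqrt(6)/3 ≈ 179.63*I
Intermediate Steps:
P(t) = 4 + 1/(2 + t) (P(t) = 4 + 1/(t + 2) = 4 + 1/(2 + t))
Y(H) = sqrt(-5 + H)
(Y(-1)*P(-5))*20 = (sqrt(-5 - 1)*((9 + 4*(-5))/(2 - 5)))*20 = (sqrt(-6)*((9 - 20)/(-3)))*20 = ((I*sqrt(6))*(-1/3*(-11)))*20 = ((I*sqrt(6))*(11/3))*20 = (11*I*sqrt(6)/3)*20 = 220*I*sqrt(6)/3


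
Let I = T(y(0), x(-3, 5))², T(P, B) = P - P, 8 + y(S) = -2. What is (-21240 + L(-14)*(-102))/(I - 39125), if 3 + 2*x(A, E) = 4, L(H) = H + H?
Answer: 18384/39125 ≈ 0.46988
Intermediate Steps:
L(H) = 2*H
x(A, E) = ½ (x(A, E) = -3/2 + (½)*4 = -3/2 + 2 = ½)
y(S) = -10 (y(S) = -8 - 2 = -10)
T(P, B) = 0
I = 0 (I = 0² = 0)
(-21240 + L(-14)*(-102))/(I - 39125) = (-21240 + (2*(-14))*(-102))/(0 - 39125) = (-21240 - 28*(-102))/(-39125) = (-21240 + 2856)*(-1/39125) = -18384*(-1/39125) = 18384/39125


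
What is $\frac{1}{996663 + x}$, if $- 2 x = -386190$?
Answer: $\frac{1}{1189758} \approx 8.4051 \cdot 10^{-7}$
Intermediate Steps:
$x = 193095$ ($x = \left(- \frac{1}{2}\right) \left(-386190\right) = 193095$)
$\frac{1}{996663 + x} = \frac{1}{996663 + 193095} = \frac{1}{1189758}$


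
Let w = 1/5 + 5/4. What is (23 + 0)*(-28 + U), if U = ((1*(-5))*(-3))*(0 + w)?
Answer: -575/4 ≈ -143.75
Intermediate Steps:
w = 29/20 (w = 1*(1/5) + 5*(1/4) = 1/5 + 5/4 = 29/20 ≈ 1.4500)
U = 87/4 (U = ((1*(-5))*(-3))*(0 + 29/20) = -5*(-3)*(29/20) = 15*(29/20) = 87/4 ≈ 21.750)
(23 + 0)*(-28 + U) = (23 + 0)*(-28 + 87/4) = 23*(-25/4) = -575/4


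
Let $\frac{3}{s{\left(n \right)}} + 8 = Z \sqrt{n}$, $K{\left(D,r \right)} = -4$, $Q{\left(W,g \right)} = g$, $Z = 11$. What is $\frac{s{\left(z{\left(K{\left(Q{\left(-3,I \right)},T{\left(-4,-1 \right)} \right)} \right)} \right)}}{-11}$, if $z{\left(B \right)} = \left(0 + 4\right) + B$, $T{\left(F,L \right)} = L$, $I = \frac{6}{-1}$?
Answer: $\frac{3}{88} \approx 0.034091$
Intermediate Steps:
$I = -6$ ($I = 6 \left(-1\right) = -6$)
$z{\left(B \right)} = 4 + B$
$s{\left(n \right)} = \frac{3}{-8 + 11 \sqrt{n}}$
$\frac{s{\left(z{\left(K{\left(Q{\left(-3,I \right)},T{\left(-4,-1 \right)} \right)} \right)} \right)}}{-11} = \frac{3 \frac{1}{-8 + 11 \sqrt{4 - 4}}}{-11} = \frac{3}{-8 + 11 \sqrt{0}} \left(- \frac{1}{11}\right) = \frac{3}{-8 + 11 \cdot 0} \left(- \frac{1}{11}\right) = \frac{3}{-8 + 0} \left(- \frac{1}{11}\right) = \frac{3}{-8} \left(- \frac{1}{11}\right) = 3 \left(- \frac{1}{8}\right) \left(- \frac{1}{11}\right) = \left(- \frac{3}{8}\right) \left(- \frac{1}{11}\right) = \frac{3}{88}$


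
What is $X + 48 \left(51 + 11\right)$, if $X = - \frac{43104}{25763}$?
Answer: $\frac{76627584}{25763} \approx 2974.3$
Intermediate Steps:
$X = - \frac{43104}{25763}$ ($X = \left(-43104\right) \frac{1}{25763} = - \frac{43104}{25763} \approx -1.6731$)
$X + 48 \left(51 + 11\right) = - \frac{43104}{25763} + 48 \left(51 + 11\right) = - \frac{43104}{25763} + 48 \cdot 62 = - \frac{43104}{25763} + 2976 = \frac{76627584}{25763}$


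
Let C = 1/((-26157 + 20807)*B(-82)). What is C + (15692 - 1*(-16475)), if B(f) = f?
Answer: 14111662901/438700 ≈ 32167.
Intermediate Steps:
C = 1/438700 (C = 1/((-26157 + 20807)*(-82)) = -1/82/(-5350) = -1/5350*(-1/82) = 1/438700 ≈ 2.2795e-6)
C + (15692 - 1*(-16475)) = 1/438700 + (15692 - 1*(-16475)) = 1/438700 + (15692 + 16475) = 1/438700 + 32167 = 14111662901/438700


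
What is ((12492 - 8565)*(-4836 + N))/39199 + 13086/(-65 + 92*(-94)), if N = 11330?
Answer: 221685427680/341540887 ≈ 649.07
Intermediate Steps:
((12492 - 8565)*(-4836 + N))/39199 + 13086/(-65 + 92*(-94)) = ((12492 - 8565)*(-4836 + 11330))/39199 + 13086/(-65 + 92*(-94)) = (3927*6494)*(1/39199) + 13086/(-65 - 8648) = 25501938*(1/39199) + 13086/(-8713) = 25501938/39199 + 13086*(-1/8713) = 25501938/39199 - 13086/8713 = 221685427680/341540887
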